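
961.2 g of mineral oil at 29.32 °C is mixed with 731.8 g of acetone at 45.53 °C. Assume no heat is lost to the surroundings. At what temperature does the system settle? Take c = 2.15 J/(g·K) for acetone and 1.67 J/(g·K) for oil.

Let T be the final temperature. ΣQ_i = 0:
731.8×2.15×(T − 45.53) + 961.2×1.67×(T − 29.32) = 0
(1573.4 + 1605.2) T = 1573.4×45.53 + 1605.2×29.32
T ≈ 37.34 °C

T_f ≈ 37.3 °C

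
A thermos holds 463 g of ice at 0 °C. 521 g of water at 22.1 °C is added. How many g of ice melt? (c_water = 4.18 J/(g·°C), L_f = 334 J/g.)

Water can give up m c ΔT = 521·4.18·22.1 = 48129 J before reaching 0 °C.
To melt every bit of ice: 463·334 = 154642 J.
Since 48129 < 154642 J, not all the ice melts; equilibrium is at 0 °C.
Mass melted = 48129/334 ≈ 144.1 g.

m_melted ≈ 144 g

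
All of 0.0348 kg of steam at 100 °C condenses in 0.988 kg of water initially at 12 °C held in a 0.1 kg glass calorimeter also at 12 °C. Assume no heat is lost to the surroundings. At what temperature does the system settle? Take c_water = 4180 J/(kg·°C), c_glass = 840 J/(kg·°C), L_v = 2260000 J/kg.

Energy conservation, ΣQ = 0:
condense steam: −0.0348·2260000 = −78648
  condensed water 100 °C→T: 145.46(T − 100)
  original water: 4129.8(T − 12)
  cup: 84(T − 12)
4359.3 T = 78648 + 14546 + 50566 = 143760
T ≈ 32.98 °C (< 100 °C, so full condensation is consistent).

T_f ≈ 33.0 °C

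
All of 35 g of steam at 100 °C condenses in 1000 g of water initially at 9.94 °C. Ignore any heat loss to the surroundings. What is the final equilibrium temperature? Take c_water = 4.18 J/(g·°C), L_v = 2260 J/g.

Net heat exchanged in the isolated system is zero:
condense steam: −35·2260 = −79100; condensate cools 100→T: 35·4.18·(T − 100) = 146.3(T − 100); water warms: 1000·4.18·(T − 9.94) = 4180(T − 9.94)
4326.3 T = 79100 + 14630 + 41549 = 135279
T ≈ 31.27 °C — below 100 °C, confirming all the steam condensed.

T_f ≈ 31.3 °C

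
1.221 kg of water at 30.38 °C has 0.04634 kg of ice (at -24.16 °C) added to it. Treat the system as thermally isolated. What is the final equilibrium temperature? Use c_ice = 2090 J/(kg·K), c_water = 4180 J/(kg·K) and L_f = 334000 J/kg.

Net heat exchanged in the isolated system is zero:
ice -24.16→0 °C: 0.04634×2090×24.16 = 2339.9; latent heat to melt: 0.04634×334000 = 15478; meltwater 0→T: 0.04634×4180×T = 193.7 T; water: 5103.8(T − 30.38)
5297.5 T = 155053 − 17817 = 137235
T ≈ 25.91 °C. Since T > 0 °C, the all-ice-melts assumption holds.

T_f ≈ 25.9 °C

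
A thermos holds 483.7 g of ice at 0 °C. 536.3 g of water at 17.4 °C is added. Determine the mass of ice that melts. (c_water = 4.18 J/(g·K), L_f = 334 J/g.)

m_melted ≈ 117 g

Cooling the water to 0 °C releases 536.3·4.18·17.4 = 39006 J.
Fully melting the ice requires m_ice L_f = 483.7·334 = 161556 J.
Since 39006 < 161556 J, not all the ice melts; equilibrium is at 0 °C.
m_melt = 39006 / L_f = 116.8 g.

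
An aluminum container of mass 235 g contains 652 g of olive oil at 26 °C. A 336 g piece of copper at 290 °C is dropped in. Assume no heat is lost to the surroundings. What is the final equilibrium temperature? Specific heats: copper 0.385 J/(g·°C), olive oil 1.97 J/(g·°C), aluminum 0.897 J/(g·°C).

T_f ≈ 47.0 °C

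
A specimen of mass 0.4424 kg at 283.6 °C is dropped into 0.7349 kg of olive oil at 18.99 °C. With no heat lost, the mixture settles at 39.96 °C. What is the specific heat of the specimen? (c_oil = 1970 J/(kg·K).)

c ≈ 282 J/(kg·K)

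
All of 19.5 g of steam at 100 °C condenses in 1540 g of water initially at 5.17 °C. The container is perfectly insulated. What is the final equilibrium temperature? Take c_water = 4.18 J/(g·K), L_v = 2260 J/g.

T_f ≈ 13.1 °C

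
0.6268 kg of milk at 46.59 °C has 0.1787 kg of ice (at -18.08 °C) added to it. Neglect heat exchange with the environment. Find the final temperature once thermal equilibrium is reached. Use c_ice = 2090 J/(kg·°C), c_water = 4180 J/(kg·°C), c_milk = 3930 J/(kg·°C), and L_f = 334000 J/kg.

T_f ≈ 15.1 °C

Energy balance with sensible and latent terms:
warm ice to 0 °C: 0.1787·2090·(0 − (-18.08)) = 6752.6; latent heat to melt: 0.1787·334000 = 59686; meltwater 0→T: 0.1787·4180·T = 746.97 T; milk cools: 0.6268·3930·(T − 46.59) = 2463.3(T − 46.59)
3210.3 T = 114766 − 66438 = 48328
T ≈ 15.05 °C. Since T > 0 °C, the all-ice-melts assumption holds.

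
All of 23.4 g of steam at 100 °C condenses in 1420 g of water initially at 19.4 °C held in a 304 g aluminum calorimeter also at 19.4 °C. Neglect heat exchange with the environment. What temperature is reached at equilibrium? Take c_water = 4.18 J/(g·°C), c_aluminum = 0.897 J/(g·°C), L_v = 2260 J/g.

T_f ≈ 29.0 °C

Sum of m c ΔT and latent-heat terms is zero:
condense steam: −23.4·2260 = −52884
  condensed water 100 °C→T: 97.81(T − 100)
  water warms: 1420·4.18·(T − 19.4) = 5935.6(T − 19.4)
  aluminum cup: 304·0.897·(T − 19.4) = 272.69(T − 19.4)
6306.1 T = 52884 + 9781.2 + 120441 = 183106
T ≈ 29.04 °C — below 100 °C, confirming all the steam condensed.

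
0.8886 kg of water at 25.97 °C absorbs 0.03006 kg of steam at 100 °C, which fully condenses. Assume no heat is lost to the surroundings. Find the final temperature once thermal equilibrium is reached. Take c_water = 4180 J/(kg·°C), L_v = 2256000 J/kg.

Net heat exchanged in the isolated system is zero:
latent heat released on condensation: 0.03006×2256000 = 67815; condensed water 100 °C→T: 125.65(T − 100); water warms: 0.8886×4180×(T − 25.97) = 3714.3(T − 25.97)
3840 T = 67815 + 12565 + 96462 = 176842
T ≈ 46.05 °C, under the boiling point, so the assumption holds.

T_f ≈ 46.1 °C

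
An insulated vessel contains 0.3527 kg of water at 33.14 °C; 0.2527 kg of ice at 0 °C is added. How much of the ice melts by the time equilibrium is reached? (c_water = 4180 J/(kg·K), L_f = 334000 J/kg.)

m_melted ≈ 0.146 kg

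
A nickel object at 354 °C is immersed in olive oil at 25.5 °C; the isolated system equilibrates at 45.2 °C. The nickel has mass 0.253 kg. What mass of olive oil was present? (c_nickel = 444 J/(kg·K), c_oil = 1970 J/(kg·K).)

|Q_nickel| = |Q_oil|:
0.253×444×(354 − 45.2) = m×1970×(45.2 − 25.5)
38809 m = 34688  ⇒  m ≈ 0.8938 kg

m ≈ 0.894 kg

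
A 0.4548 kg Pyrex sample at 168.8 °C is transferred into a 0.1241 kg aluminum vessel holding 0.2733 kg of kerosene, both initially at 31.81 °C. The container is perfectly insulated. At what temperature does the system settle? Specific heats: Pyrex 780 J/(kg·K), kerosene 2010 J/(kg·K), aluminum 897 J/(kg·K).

Taking heat into each body as positive, Σ m c ΔT = 0:
0.4548×780×(T − 168.8) + 0.2733×2010×(T − 31.81) + 0.1241×897×(T − 31.81) = 0
354.74(T − 168.8) + 549.33(T − 31.81) + 111.32(T − 31.81) = 0
(354.74 + 549.33 + 111.32) T = 354.74×168.8 + 549.33×31.81 + 111.32×31.81
T = 80896/1015.4 ≈ 79.67 °C

T_f ≈ 79.7 °C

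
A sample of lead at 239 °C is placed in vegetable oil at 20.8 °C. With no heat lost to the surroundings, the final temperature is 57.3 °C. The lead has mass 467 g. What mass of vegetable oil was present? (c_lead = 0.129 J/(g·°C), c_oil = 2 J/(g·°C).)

m ≈ 150 g

|Q_lead| = |Q_oil|:
467·0.129·(239 − 57.3) = m·2·(57.3 − 20.8)
73 m = 10946  ⇒  m ≈ 149.9 g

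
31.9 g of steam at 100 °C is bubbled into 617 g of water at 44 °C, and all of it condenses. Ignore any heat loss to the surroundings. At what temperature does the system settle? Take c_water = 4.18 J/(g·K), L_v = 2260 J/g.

T_f ≈ 73.3 °C

Sum of m c ΔT and latent-heat terms is zero:
steam→water at 100 °C releases m L_v = 31.9×2260 = 72094
  condensed water 100 °C→T: 133.34(T − 100)
  original water: 2579.1(T − 44)
2712.4 T = 72094 + 13334 + 113479 = 198907
T ≈ 73.33 °C, under the boiling point, so the assumption holds.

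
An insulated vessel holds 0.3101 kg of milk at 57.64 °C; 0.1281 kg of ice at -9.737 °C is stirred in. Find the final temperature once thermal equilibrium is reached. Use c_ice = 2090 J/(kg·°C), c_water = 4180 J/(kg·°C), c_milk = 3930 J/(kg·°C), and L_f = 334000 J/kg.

Taking heat into each body as positive, Σ m c ΔT = 0:
warm ice to 0 °C: 0.1281×2090×(0 − (-9.737)) = 2606.9; latent heat to melt: 0.1281×334000 = 42785; warm the meltwater: 535.46 T; milk: 1218.7(T − 57.64)
1754.2 T = 70245 − 45392 = 24853
T ≈ 14.17 °C — above 0 °C, consistent with complete melting.

T_f ≈ 14.2 °C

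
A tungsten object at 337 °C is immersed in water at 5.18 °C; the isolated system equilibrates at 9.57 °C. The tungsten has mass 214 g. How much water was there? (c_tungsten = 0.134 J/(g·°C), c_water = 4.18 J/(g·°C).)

Heat lost by the tungsten = heat gained by the water:
214×0.134×(337 − 9.57) = m×4.18×(9.57 − 5.18)
18.35 m = 9389.4  ⇒  m ≈ 511.7 g

m ≈ 512 g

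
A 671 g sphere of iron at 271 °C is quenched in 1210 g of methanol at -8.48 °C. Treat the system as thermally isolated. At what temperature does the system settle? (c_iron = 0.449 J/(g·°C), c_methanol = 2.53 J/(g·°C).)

T_f ≈ 16.6 °C

Conservation of energy gives ΣQ = 0:
671·0.449·(T − 271) + 1210·2.53·(T − (-8.48)) = 0
301.28(T − 271) + 3061.3(T − (-8.48)) = 0
3362.6 T = 55687
T = 55687/3362.6 ≈ 16.56 °C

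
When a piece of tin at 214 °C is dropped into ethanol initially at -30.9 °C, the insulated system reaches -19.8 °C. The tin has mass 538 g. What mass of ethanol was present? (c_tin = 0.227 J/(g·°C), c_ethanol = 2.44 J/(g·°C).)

Heat lost by the tin = heat gained by the ethanol:
538×0.227×(214 − -19.8) = m×2.44×(-19.8 − (-30.9))
27.08 m = 28553  ⇒  m ≈ 1054 g

m ≈ 1050 g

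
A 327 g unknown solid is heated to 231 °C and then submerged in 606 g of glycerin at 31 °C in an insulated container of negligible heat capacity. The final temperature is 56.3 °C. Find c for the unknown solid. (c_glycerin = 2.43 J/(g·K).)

Heat lost by the unknown solid = heat gained by the glycerin:
327×c×(231 − 56.3) = 606×2.43×(56.3 − 31)
57127 c = 37256  ⇒  c ≈ 0.6522 J/(g·K)

c ≈ 0.652 J/(g·K)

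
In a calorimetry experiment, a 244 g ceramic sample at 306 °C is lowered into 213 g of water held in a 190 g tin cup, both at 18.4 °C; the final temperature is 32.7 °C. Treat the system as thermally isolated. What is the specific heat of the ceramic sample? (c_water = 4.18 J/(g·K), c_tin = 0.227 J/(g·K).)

c ≈ 0.2 J/(g·K)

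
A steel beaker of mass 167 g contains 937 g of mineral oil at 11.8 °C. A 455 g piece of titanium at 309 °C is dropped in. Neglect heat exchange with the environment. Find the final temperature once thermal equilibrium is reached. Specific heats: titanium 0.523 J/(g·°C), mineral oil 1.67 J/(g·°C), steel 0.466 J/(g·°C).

T_f ≈ 49.4 °C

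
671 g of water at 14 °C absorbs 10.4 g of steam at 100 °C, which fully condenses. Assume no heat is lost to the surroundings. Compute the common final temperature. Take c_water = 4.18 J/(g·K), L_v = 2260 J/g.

T_f ≈ 23.6 °C

Sum of m c ΔT and latent-heat terms is zero:
latent heat released on condensation: 10.4×2260 = 23504
  condensed water 100 °C→T: 43.47(T − 100)
  water warms: 671×4.18×(T − 14) = 2804.8(T − 14)
2848.3 T = 23504 + 4347.2 + 39267 = 67118
T ≈ 23.56 °C, under the boiling point, so the assumption holds.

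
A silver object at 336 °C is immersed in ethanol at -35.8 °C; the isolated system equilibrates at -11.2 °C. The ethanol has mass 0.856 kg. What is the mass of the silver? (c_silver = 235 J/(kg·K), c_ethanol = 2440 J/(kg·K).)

m ≈ 0.63 kg

Taking heat into each body as positive, Σ m c ΔT = 0:
m×235×(-11.2 − 336) + 0.856×2440×(-11.2 − (-35.8)) = 0
-81592 m = -51381
m = -51381/-81592 ≈ 0.6297 kg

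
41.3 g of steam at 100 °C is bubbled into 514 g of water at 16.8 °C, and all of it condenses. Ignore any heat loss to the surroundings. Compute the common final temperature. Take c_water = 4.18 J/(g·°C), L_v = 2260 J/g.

T_f ≈ 63.2 °C

Let T be the final temperature. ΣQ_i = 0:
latent heat released on condensation: 41.3·2260 = 93338; condensed water 100 °C→T: 172.63(T − 100); original water: 2148.5(T − 16.8)
2321.2 T = 93338 + 17263 + 36095 = 146697
T ≈ 63.20 °C — below 100 °C, confirming all the steam condensed.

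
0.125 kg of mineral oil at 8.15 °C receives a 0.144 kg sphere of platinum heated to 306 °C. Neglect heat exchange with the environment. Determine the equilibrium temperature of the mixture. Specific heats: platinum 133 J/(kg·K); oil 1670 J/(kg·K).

Let T be the final temperature. ΣQ_i = 0:
0.144×133×(T − 306) + 0.125×1670×(T − 8.15) = 0
19.15(T − 306) + 208.75(T − 8.15) = 0
227.9 T = 7561.8
T = 7561.8 / 227.9 = 33.2 °C

T_f ≈ 33.2 °C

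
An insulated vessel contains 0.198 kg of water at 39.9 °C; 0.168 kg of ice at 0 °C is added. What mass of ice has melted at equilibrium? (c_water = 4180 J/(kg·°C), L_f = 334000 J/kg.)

m_melted ≈ 0.0989 kg

Heat available from the water dropping to 0 °C: 0.198×4180×39.9 = 33023 J.
Melting all 0.168 kg of ice would need 0.168×334000 = 56112 J.
That's not enough to melt it all — equilibrium is at 0 °C with ice remaining.
m_melted×334000 = 33023  ⇒  m_melted ≈ 0.09887 kg.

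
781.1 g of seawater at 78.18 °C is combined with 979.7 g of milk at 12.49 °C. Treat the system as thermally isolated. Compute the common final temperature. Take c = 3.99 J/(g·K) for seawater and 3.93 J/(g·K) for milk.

T_f is the heat-capacity-weighted average of the initial temperatures:
T_f = (3116.6·78.18 + 3850.2·12.49) / (3116.6 + 3850.2)
    = 291744 / 6966.8 ≈ 41.88 °C

T_f ≈ 41.9 °C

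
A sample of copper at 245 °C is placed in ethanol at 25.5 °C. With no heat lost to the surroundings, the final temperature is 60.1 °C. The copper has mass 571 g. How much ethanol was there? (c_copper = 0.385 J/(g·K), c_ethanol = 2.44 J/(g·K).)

m ≈ 481 g

Heat gained plus heat lost sum to zero:
571×0.385×(60.1 − 245) + m×2.44×(60.1 − 25.5) = 0
84.42 m = 40647
m = 40647/84.42 ≈ 481.5 g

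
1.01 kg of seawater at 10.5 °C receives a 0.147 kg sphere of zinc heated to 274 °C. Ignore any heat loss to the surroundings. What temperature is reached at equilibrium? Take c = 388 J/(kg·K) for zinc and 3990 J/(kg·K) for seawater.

Energy conservation, ΣQ = 0:
0.147×388×(T − 274) + 1.01×3990×(T − 10.5) = 0
57.04(T − 274) + 4029.9(T − 10.5) = 0
(57.04 + 4029.9) T = 57.04×274 + 4029.9×10.5
T = 57942/4086.9 ≈ 14.18 °C

T_f ≈ 14.2 °C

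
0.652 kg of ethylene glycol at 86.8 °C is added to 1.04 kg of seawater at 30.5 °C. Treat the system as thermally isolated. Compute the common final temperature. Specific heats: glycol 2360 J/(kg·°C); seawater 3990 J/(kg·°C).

T_f ≈ 45.7 °C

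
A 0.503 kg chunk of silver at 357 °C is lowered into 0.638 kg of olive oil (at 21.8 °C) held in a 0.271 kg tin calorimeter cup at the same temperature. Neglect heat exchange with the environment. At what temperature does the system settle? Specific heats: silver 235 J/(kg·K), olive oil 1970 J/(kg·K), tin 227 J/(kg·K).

Net heat exchanged in the isolated system is zero:
0.503·235·(T − 357) + 0.638·1970·(T − 21.8) + 0.271·227·(T − 21.8) = 0
118.2(T − 357) + 1256.9(T − 21.8) + 61.52(T − 21.8) = 0
1436.6 T = 70940
T = 70940/1436.6 ≈ 49.38 °C

T_f ≈ 49.4 °C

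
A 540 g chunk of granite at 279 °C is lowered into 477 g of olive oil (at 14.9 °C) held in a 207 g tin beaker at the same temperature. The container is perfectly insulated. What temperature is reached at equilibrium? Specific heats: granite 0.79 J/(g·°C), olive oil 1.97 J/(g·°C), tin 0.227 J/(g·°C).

T_f ≈ 94.6 °C

T_f = Σ m_i c_i T_i / Σ m_i c_i:
T_f = (426.6*279 + 939.69*14.9 + 46.99*14.9) / (426.6 + 939.69 + 46.99)
    = 133723 / 1413.3 ≈ 94.62 °C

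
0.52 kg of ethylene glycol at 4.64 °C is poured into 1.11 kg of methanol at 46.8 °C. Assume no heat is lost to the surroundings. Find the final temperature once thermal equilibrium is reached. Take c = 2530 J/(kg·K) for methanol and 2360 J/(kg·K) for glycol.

Energy conservation, ΣQ = 0:
1.11*2530*(T − 46.8) + 0.52*2360*(T − 4.64) = 0
2808.3(T − 46.8) + 1227.2(T − 4.64) = 0
4035.5 T = 137123
T ≈ 33.98 °C

T_f ≈ 34.0 °C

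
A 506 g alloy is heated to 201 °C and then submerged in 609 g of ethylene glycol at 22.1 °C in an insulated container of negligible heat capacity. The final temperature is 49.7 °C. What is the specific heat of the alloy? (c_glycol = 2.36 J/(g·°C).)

m_s c (T_s − T_f) = m_glycol c_glycol (T_f − T_0):
506×c×(201 − 49.7) = 609×2.36×(49.7 − 22.1)
76558 c = 39668  ⇒  c ≈ 0.5181 J/(g·°C)

c ≈ 0.518 J/(g·°C)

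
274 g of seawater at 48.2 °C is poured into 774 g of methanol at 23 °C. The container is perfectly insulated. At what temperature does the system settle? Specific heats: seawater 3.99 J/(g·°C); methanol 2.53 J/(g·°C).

T_f ≈ 32.0 °C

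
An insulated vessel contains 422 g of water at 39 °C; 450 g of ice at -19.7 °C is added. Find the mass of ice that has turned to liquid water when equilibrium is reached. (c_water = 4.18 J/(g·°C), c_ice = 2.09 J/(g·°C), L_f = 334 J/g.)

m_melted ≈ 150 g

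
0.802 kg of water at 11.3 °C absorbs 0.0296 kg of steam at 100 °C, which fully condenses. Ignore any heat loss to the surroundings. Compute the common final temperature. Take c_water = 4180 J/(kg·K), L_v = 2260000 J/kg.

T_f ≈ 33.7 °C

Setting the total heat transfer to zero:
steam→water at 100 °C releases m L_v = 0.0296×2260000 = 66896
  condensed water 100 °C→T: 123.73(T − 100)
  original water: 3352.4(T − 11.3)
3476.1 T = 66896 + 12373 + 37882 = 117150
T ≈ 33.70 °C, under the boiling point, so the assumption holds.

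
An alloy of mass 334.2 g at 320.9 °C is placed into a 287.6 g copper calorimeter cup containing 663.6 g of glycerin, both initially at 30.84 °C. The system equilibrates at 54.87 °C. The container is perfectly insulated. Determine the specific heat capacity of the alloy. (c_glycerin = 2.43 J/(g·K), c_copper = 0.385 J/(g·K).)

c ≈ 0.466 J/(g·K)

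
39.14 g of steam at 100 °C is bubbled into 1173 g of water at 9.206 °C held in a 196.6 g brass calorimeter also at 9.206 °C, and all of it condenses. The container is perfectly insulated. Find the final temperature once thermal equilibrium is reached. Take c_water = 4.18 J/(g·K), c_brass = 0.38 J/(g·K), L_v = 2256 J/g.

Net heat exchanged in the isolated system is zero:
condense steam: −39.14×2256 = −88300
  condensed water 100 °C→T: 163.61(T − 100)
  water warms: 1173×4.18×(T − 9.206) = 4903.1(T − 9.206)
  cup: 74.71(T − 9.206)
5141.5 T = 88300 + 16361 + 45826 = 150486
T ≈ 29.27 °C, under the boiling point, so the assumption holds.

T_f ≈ 29.3 °C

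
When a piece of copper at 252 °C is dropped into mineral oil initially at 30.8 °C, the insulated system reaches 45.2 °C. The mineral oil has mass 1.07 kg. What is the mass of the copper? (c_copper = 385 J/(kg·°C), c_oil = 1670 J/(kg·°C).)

Energy conservation, ΣQ = 0:
m·385·(45.2 − 252) + 1.07·1670·(45.2 − 30.8) = 0
-79618 m = -25731
m = -25731/-79618 ≈ 0.3232 kg

m ≈ 0.323 kg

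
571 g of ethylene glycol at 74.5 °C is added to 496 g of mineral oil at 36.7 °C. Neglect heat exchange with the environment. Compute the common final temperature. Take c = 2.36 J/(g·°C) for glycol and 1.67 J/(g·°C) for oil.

T_f ≈ 60.1 °C

Taking heat into each body as positive, Σ m c ΔT = 0:
571·2.36·(T − 74.5) + 496·1.67·(T − 36.7) = 0
(1347.6 + 828.32) T = 1347.6·74.5 + 828.32·36.7
T ≈ 60.11 °C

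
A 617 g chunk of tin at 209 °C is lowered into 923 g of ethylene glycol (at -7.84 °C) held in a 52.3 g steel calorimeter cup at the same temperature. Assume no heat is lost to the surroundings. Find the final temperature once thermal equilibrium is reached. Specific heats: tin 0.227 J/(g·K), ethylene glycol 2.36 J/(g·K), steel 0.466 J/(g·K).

Setting the total heat transfer to zero:
617*0.227*(T − 209) + 923*2.36*(T − (-7.84)) + 52.3*0.466*(T − (-7.84)) = 0
(140.06 + 2178.3 + 24.37) T = 140.06*209 + 2178.3*(-7.84) + 24.37*(-7.84)
T = 12004 / 2342.7 = 5.12 °C

T_f ≈ 5.1 °C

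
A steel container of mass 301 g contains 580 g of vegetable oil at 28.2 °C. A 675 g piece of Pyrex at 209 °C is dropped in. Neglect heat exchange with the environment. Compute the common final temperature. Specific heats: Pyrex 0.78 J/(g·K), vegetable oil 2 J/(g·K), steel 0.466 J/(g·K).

T_f ≈ 80.3 °C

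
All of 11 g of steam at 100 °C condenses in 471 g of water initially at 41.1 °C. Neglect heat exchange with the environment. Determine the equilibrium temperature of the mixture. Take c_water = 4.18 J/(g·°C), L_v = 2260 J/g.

Conservation of energy gives ΣQ = 0:
condense steam: −11×2260 = −24860; condensate cools 100→T: 11×4.18×(T − 100) = 45.98(T − 100); water warms: 471×4.18×(T − 41.1) = 1968.8(T − 41.1)
2014.8 T = 24860 + 4598 + 80917 = 110375
T ≈ 54.78 °C (< 100 °C, so full condensation is consistent).

T_f ≈ 54.8 °C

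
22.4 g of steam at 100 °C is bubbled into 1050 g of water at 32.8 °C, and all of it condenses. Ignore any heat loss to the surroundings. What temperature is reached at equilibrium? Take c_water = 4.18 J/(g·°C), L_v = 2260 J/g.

Setting the total heat transfer to zero:
latent heat released on condensation: 22.4·2260 = 50624
  condensate cools 100→T: 22.4·4.18·(T − 100) = 93.63(T − 100)
  original water: 4389(T − 32.8)
4482.6 T = 50624 + 9363.2 + 143959 = 203946
T ≈ 45.50 °C (< 100 °C, so full condensation is consistent).

T_f ≈ 45.5 °C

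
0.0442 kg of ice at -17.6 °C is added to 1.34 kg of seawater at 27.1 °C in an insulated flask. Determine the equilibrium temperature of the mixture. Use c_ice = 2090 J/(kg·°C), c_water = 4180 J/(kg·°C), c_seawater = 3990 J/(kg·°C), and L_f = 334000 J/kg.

T_f ≈ 23.2 °C

Setting the total heat transfer to zero:
ice -17.6→0 °C: 0.0442·2090·17.6 = 1625.9
  latent heat to melt: 0.0442·334000 = 14763
  warm the meltwater: 184.76 T
  seawater: 5346.6(T − 27.1)
5531.4 T = 144893 − 16389 = 128504
T ≈ 23.23 °C — above 0 °C, consistent with complete melting.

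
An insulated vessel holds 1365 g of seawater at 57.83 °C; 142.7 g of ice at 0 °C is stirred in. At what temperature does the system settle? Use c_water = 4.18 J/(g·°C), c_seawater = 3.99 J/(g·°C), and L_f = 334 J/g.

T_f ≈ 44.2 °C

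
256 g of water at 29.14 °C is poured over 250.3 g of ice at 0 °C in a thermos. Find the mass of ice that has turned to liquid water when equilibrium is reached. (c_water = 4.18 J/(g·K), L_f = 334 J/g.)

Cooling the water to 0 °C releases 256×4.18×29.14 = 31182 J.
Fully melting the ice requires m_ice L_f = 250.3×334 = 83600 J.
Since 31182 < 83600 J, not all the ice melts; equilibrium is at 0 °C.
m_melted×334 = 31182  ⇒  m_melted ≈ 93.36 g.

m_melted ≈ 93.4 g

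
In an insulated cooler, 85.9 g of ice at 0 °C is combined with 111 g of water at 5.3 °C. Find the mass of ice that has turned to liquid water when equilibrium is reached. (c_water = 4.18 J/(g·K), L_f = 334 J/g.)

Cooling the water to 0 °C releases 111·4.18·5.3 = 2459.1 J.
Fully melting the ice requires m_ice L_f = 85.9·334 = 28691 J.
2459.1 J < 28691 J, so only part of the ice melts and the system sits at 0 °C.
m_melt = 2459.1 / L_f = 7.363 g.

m_melted ≈ 7.36 g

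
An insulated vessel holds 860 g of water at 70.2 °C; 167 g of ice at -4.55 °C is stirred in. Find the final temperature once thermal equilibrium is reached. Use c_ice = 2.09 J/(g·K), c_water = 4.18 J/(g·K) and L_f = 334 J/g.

T_f ≈ 45.4 °C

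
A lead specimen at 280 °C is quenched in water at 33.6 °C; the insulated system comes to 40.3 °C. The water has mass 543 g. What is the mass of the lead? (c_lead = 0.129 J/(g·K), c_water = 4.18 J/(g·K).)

m ≈ 492 g

Heat lost by the lead = heat gained by the water:
m·0.129·(280 − 40.3) = 543·4.18·(40.3 − 33.6)
30.92 m = 15207  ⇒  m ≈ 491.8 g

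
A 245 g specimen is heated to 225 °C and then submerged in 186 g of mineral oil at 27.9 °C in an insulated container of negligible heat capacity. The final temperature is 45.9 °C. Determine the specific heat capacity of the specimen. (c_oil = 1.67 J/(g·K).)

Energy conservation, ΣQ = 0:
245×c×(45.9 − 225) + 186×1.67×(45.9 − 27.9) = 0
-43880 c = -5591.2
c = -5591.2/-43880 ≈ 0.1274 J/(g·K)

c ≈ 0.127 J/(g·K)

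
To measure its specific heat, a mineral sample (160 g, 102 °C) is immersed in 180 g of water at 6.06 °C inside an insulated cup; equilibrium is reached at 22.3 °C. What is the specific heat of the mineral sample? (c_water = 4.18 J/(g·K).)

c ≈ 0.958 J/(g·K)

Heat lost by the mineral sample = heat gained by the water:
160×c×(102 − 22.3) = 180×4.18×(22.3 − 6.06)
12752 c = 12219  ⇒  c ≈ 0.9582 J/(g·K)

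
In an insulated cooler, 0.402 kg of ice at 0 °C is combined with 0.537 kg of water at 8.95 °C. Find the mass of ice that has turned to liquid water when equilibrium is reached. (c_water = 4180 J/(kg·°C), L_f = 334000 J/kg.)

m_melted ≈ 0.0601 kg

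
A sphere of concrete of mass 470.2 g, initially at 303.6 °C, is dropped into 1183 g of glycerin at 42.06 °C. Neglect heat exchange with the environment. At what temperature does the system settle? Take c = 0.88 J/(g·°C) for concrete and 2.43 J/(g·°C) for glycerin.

T_f ≈ 75.0 °C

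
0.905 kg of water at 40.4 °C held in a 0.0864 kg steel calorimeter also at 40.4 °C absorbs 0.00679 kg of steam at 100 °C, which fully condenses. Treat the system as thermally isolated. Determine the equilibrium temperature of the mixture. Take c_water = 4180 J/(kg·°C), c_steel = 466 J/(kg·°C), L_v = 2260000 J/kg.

T_f ≈ 44.8 °C

Net heat exchanged in the isolated system is zero:
latent heat released on condensation: 0.00679×2260000 = 15345; condensed water 100 °C→T: 28.38(T − 100); water warms: 0.905×4180×(T − 40.4) = 3782.9(T − 40.4); steel cup: 0.0864×466×(T − 40.4) = 40.26(T − 40.4)
3851.5 T = 15345 + 2838.2 + 154456 = 172639
T ≈ 44.82 °C — below 100 °C, confirming all the steam condensed.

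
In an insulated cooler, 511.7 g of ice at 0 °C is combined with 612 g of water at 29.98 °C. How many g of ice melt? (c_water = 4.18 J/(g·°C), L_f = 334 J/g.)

Heat available from the water dropping to 0 °C: 612·4.18·29.98 = 76694 J.
Fully melting the ice requires m_ice L_f = 511.7·334 = 170908 J.
Since 76694 < 170908 J, not all the ice melts; equilibrium is at 0 °C.
m_melted·334 = 76694  ⇒  m_melted ≈ 229.6 g.

m_melted ≈ 230 g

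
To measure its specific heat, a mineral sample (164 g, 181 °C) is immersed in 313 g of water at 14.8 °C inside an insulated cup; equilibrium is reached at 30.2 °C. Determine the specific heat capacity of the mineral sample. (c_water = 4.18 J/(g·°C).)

c ≈ 0.815 J/(g·°C)

Energy conservation, ΣQ = 0:
164·c·(30.2 − 181) + 313·4.18·(30.2 − 14.8) = 0
-24731 c = -20148
c = -20148/-24731 ≈ 0.8147 J/(g·°C)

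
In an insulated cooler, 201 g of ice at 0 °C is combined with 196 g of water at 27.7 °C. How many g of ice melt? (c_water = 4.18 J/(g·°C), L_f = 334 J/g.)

m_melted ≈ 67.9 g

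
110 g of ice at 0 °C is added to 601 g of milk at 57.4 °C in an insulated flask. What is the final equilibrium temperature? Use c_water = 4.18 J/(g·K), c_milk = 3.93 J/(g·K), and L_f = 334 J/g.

T_f ≈ 35.0 °C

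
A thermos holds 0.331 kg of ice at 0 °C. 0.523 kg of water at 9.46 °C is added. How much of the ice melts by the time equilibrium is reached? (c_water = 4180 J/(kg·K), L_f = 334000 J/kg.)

m_melted ≈ 0.0619 kg

Heat available from the water dropping to 0 °C: 0.523·4180·9.46 = 20681 J.
Fully melting the ice requires m_ice L_f = 0.331·334000 = 110554 J.
That's not enough to melt it all — equilibrium is at 0 °C with ice remaining.
Mass melted = 20681/334000 ≈ 0.06192 kg.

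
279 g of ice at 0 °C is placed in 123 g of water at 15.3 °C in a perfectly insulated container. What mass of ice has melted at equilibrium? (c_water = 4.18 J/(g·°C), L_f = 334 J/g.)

m_melted ≈ 23.6 g

Heat available from the water dropping to 0 °C: 123×4.18×15.3 = 7866.3 J.
To melt every bit of ice: 279×334 = 93186 J.
That's not enough to melt it all — equilibrium is at 0 °C with ice remaining.
m_melt = 7866.3 / L_f = 23.55 g.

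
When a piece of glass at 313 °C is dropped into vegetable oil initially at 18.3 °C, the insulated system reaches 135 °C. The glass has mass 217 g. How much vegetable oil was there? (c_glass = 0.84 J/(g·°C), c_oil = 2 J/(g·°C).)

Setting the total heat transfer to zero:
217·0.84·(135 − 313) + m·2·(135 − 18.3) = 0
233.4 m = 32446
m = 32446/233.4 ≈ 139 g

m ≈ 139 g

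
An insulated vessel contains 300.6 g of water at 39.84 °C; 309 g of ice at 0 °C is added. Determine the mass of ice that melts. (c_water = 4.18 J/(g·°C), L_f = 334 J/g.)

Cooling the water to 0 °C releases 300.6·4.18·39.84 = 50059 J.
Melting all 309 g of ice would need 309·334 = 103206 J.
That's not enough to melt it all — equilibrium is at 0 °C with ice remaining.
Mass melted = 50059/334 ≈ 149.9 g.

m_melted ≈ 150 g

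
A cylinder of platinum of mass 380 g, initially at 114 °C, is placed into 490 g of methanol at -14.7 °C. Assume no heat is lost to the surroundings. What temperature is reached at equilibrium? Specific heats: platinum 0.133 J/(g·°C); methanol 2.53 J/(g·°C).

Set heat shed by the hot body equal to heat absorbed by the cold body:
380*0.133*(114 − T) = 490*2.53*(T − (-14.7))
50.54(114 − T) = 1239.7(T − (-14.7))
1290.2 T = -12462  ⇒  T ≈ -9.66 °C

T_f ≈ -9.7 °C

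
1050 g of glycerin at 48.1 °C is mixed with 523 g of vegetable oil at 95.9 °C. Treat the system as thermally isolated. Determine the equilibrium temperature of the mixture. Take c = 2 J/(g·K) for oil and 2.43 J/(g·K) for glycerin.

Set heat shed by the hot body equal to heat absorbed by the cold body:
523·2·(95.9 − T) = 1050·2.43·(T − 48.1)
1046(95.9 − T) = 2551.5(T − 48.1)
3597.5 T = 223039  ⇒  T ≈ 62.00 °C

T_f ≈ 62.0 °C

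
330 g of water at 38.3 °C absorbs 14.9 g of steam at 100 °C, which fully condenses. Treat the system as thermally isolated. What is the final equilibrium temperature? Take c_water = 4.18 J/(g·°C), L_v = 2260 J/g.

Setting the total heat transfer to zero:
steam→water at 100 °C releases m L_v = 14.9×2260 = 33674
  condensate cools 100→T: 14.9×4.18×(T − 100) = 62.28(T − 100)
  water warms: 330×4.18×(T − 38.3) = 1379.4(T − 38.3)
1441.7 T = 33674 + 6228.2 + 52831 = 92733
T ≈ 64.32 °C, under the boiling point, so the assumption holds.

T_f ≈ 64.3 °C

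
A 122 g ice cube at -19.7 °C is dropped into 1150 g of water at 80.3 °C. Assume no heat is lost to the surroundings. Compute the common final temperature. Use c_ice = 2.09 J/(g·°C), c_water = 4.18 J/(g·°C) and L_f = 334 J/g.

T_f ≈ 64.0 °C

Energy balance with sensible and latent terms:
warm ice to 0 °C: 122·2.09·(0 − (-19.7)) = 5023.1
  fusion: m_ice L_f = 122·334 = 40748
  meltwater 0→T: 122·4.18·T = 509.96 T
  water: 4807(T − 80.3)
5317 T = 386002 − 45771 = 340231
T ≈ 63.99 °C (positive, so assuming full melt was valid).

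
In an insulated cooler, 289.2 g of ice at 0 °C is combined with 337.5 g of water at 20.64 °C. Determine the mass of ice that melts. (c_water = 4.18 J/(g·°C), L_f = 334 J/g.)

Water can give up m c ΔT = 337.5×4.18×20.64 = 29118 J before reaching 0 °C.
Fully melting the ice requires m_ice L_f = 289.2×334 = 96593 J.
That's not enough to melt it all — equilibrium is at 0 °C with ice remaining.
m_melt = 29118 / L_f = 87.18 g.

m_melted ≈ 87.2 g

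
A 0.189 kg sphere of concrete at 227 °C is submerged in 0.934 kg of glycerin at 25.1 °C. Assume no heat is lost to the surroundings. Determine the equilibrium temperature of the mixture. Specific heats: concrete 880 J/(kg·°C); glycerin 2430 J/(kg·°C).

|Q_concrete| = |Q_glycerin|:
0.189·880·(227 − T) = 0.934·2430·(T − 25.1)
166.32(227 − T) = 2269.6(T − 25.1)
2435.9 T = 94722  ⇒  T ≈ 38.89 °C

T_f ≈ 38.9 °C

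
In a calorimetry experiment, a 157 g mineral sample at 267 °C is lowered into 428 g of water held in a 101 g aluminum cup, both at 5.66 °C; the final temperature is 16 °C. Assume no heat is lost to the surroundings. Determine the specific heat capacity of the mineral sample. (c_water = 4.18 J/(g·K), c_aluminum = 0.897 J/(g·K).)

Heat gained plus heat lost sum to zero:
157·c·(16 − 267) + 428·4.18·(16 − 5.66) + 101·0.897·(16 − 5.66) = 0
-39407 c = -19435
c = -19435/-39407 ≈ 0.4932 J/(g·K)

c ≈ 0.493 J/(g·K)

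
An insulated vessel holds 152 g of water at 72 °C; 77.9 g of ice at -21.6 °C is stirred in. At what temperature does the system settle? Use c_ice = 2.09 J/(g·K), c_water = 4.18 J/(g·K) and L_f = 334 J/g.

Taking heat into each body as positive, Σ m c ΔT = 0:
ice -21.6→0 °C: 77.9×2.09×21.6 = 3516.7
  melt ice: 77.9×334 = 26019
  meltwater 0→T: 77.9×4.18×T = 325.62 T
  water: 635.36(T − 72)
960.98 T = 45746 − 29535 = 16211
T ≈ 16.87 °C (positive, so assuming full melt was valid).

T_f ≈ 16.9 °C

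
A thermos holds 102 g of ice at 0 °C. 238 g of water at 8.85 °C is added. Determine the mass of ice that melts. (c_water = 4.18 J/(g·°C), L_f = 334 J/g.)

Heat available from the water dropping to 0 °C: 238×4.18×8.85 = 8804.3 J.
To melt every bit of ice: 102×334 = 34068 J.
That's not enough to melt it all — equilibrium is at 0 °C with ice remaining.
m_melt = 8804.3 / L_f = 26.36 g.

m_melted ≈ 26.4 g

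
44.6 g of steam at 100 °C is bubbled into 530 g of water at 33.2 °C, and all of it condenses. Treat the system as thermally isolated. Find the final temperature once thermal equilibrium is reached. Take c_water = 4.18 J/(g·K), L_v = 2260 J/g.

T_f ≈ 80.4 °C

Conservation of energy gives ΣQ = 0:
condense steam: −44.6·2260 = −100796
  condensate cools 100→T: 44.6·4.18·(T − 100) = 186.43(T − 100)
  water warms: 530·4.18·(T − 33.2) = 2215.4(T − 33.2)
2401.8 T = 100796 + 18643 + 73551 = 192990
T ≈ 80.35 °C, under the boiling point, so the assumption holds.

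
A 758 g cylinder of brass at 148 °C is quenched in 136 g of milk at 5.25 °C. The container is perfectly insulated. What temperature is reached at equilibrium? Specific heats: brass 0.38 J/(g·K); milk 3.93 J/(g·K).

T_f ≈ 55.2 °C

Heat lost by the brass equals heat gained by the milk:
758·0.38·(148 − T) = 136·3.93·(T − 5.25)
288.04(148 − T) = 534.48(T − 5.25)
822.52 T = 45436  ⇒  T ≈ 55.24 °C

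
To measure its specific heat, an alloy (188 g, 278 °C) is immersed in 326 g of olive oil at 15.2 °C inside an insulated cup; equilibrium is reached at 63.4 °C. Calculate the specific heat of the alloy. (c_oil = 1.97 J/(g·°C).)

c ≈ 0.767 J/(g·°C)

Conservation of energy gives ΣQ = 0:
188·c·(63.4 − 278) + 326·1.97·(63.4 − 15.2) = 0
-40345 c = -30955
c = -30955/-40345 ≈ 0.7673 J/(g·°C)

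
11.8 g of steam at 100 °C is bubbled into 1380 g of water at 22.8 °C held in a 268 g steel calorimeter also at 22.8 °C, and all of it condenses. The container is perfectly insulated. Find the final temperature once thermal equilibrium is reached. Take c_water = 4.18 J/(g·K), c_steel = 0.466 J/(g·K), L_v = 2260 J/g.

T_f ≈ 27.9 °C

Setting the total heat transfer to zero:
condense steam: −11.8×2260 = −26668
  condensed water 100 °C→T: 49.32(T − 100)
  original water: 5768.4(T − 22.8)
  steel cup: 268×0.466×(T − 22.8) = 124.89(T − 22.8)
5942.6 T = 26668 + 4932.4 + 134367 = 165967
T ≈ 27.93 °C — below 100 °C, confirming all the steam condensed.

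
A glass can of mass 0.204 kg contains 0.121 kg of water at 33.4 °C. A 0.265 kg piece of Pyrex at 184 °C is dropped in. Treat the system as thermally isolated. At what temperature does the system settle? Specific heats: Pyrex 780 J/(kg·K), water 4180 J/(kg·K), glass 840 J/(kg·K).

T_f ≈ 68.6 °C

Setting the total heat transfer to zero:
0.265×780×(T − 184) + 0.121×4180×(T − 33.4) + 0.204×840×(T − 33.4) = 0
(206.7 + 505.78 + 171.36) T = 206.7×184 + 505.78×33.4 + 171.36×33.4
T = 60649 / 883.84 = 68.6 °C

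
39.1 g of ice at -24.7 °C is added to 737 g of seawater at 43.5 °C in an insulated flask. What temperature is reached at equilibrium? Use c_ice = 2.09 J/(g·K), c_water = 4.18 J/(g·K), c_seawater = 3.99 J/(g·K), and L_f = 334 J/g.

Net heat exchanged in the isolated system is zero:
ice -24.7→0 °C: 39.1·2.09·24.7 = 2018.5; melt ice: 39.1·334 = 13059; warm the meltwater: 163.44 T; seawater: 2940.6(T − 43.5)
3104.1 T = 127917 − 15078 = 112840
T ≈ 36.35 °C (positive, so assuming full melt was valid).

T_f ≈ 36.4 °C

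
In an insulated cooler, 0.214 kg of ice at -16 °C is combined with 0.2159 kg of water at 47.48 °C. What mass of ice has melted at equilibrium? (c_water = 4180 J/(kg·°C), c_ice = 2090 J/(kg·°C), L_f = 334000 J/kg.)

Heat available from the water dropping to 0 °C: 0.2159·4180·47.48 = 42849 J.
Warming the ice to 0 °C takes 0.214·2090·16 = 7156.2 J, leaving 35693 J for melting.
To melt every bit of ice: 0.214·334000 = 71476 J.
35693 J < 71476 J, so only part of the ice melts and the system sits at 0 °C.
m_melt = 35693 / L_f = 0.1069 kg.

m_melted ≈ 0.107 kg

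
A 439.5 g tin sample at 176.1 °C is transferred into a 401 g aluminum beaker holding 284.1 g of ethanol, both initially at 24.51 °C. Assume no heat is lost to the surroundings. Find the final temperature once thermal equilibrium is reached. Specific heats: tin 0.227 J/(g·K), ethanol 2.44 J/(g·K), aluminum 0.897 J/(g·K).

T_f ≈ 37.6 °C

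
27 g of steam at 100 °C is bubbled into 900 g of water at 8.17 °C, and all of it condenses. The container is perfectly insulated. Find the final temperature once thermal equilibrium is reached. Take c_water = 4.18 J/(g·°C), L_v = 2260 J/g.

T_f ≈ 26.6 °C

Energy conservation, ΣQ = 0:
condense steam: −27×2260 = −61020
  condensed water 100 °C→T: 112.86(T − 100)
  water warms: 900×4.18×(T − 8.17) = 3762(T − 8.17)
3874.9 T = 61020 + 11286 + 30736 = 103042
T ≈ 26.59 °C (< 100 °C, so full condensation is consistent).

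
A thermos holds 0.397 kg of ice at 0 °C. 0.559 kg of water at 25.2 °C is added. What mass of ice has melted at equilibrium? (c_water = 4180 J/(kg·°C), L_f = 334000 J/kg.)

m_melted ≈ 0.176 kg

Heat available from the water dropping to 0 °C: 0.559·4180·25.2 = 58883 J.
Melting all 0.397 kg of ice would need 0.397·334000 = 132598 J.
58883 J < 132598 J, so only part of the ice melts and the system sits at 0 °C.
m_melt = 58883 / L_f = 0.1763 kg.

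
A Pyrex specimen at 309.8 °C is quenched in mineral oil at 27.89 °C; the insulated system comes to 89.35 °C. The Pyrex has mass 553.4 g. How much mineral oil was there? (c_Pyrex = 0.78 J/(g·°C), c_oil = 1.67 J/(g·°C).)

Heat lost by the Pyrex = heat gained by the oil:
553.4·0.78·(309.8 − 89.35) = m·1.67·(89.35 − 27.89)
102.64 m = 95158  ⇒  m ≈ 927.1 g

m ≈ 927 g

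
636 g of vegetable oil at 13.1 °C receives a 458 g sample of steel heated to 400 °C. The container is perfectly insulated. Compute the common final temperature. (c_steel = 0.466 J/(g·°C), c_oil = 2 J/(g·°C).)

|Q_steel| = |Q_oil|:
458·0.466·(400 − T) = 636·2·(T − 13.1)
213.43(400 − T) = 1272(T − 13.1)
1485.4 T = 102034  ⇒  T ≈ 68.69 °C

T_f ≈ 68.7 °C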